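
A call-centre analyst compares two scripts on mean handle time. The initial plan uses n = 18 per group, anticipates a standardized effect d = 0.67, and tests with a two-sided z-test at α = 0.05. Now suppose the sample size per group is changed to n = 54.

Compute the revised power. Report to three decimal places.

With n = 54 per group: δ = d·√(n/2) = 0.67 × √(54/2) = 3.4814. Critical value z_{0.025} = 1.960.
Revised power = Φ(δ − 1.960) + Φ(−δ − 1.960) = Φ(1.521) + Φ(-5.441) = 0.9359 + 0.0000 = 0.9359.

Power ≈ 0.936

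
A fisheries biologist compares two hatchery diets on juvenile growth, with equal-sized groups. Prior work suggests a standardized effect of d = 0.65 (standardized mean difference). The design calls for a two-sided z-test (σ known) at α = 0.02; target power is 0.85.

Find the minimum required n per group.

n = 54 per group

Set Φ(δ − 2.326) = 0.85; then δ − 2.326 = Φ⁻¹(0.85) = 1.036, giving δ = 3.363.
(Ignoring the negligible lower-tail rejection probability gives the usual closed-form inversion.)
δ = d·√(n/2) ⇒ n = 2(δ/d)² = 2 × (3.363 / 0.65)² = 53.53.
Rounding up, n = 54 per group.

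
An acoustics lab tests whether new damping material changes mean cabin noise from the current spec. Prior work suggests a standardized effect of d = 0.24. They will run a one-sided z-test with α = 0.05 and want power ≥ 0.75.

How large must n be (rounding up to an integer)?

Set Φ(δ − 1.645) = 0.75; then δ − 1.645 = Φ⁻¹(0.75) = 0.674, giving δ = 2.319.
δ = d·√n ⇒ n = (δ/d)² = (2.319 / 0.24)² = 93.39.
Rounding up, n = 94.

n = 94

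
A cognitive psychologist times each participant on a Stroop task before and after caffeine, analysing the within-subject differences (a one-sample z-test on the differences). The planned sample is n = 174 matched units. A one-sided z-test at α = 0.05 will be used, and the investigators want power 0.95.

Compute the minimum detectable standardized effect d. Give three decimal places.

d ≈ 0.249

Required noncentrality: δ = z_{0.05} + z_{0.05} = 1.645 + 1.645 = 3.290.
δ = d·√n ⇒ d = δ/√n = 3.290/√174 = 0.2494.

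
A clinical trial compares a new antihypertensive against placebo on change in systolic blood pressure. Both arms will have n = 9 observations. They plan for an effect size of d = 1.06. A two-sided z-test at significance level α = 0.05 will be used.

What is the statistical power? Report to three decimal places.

Noncentrality parameter: δ = d·√(n/2) = 1.06 × √(9/2) = 2.2486
Critical value for a two-sided test at α = 0.05: z_{α/2} = 1.960.
Power = Φ(δ − 1.960) + Φ(−δ − 1.960) = Φ(0.289) + Φ(-4.209) = 0.6136 + 0.0000 = 0.6136.

Power ≈ 0.614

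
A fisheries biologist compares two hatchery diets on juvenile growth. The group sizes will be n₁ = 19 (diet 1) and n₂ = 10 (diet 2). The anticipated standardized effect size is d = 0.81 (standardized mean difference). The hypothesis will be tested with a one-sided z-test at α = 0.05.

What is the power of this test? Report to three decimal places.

Power ≈ 0.666

Noncentrality parameter: δ = d / √(1/n₁ + 1/n₂) = 0.81 / √(1/19 + 1/10) = 2.0733
One-sided α = 0.05 → critical value z_{0.05} = 1.645.
Power = Φ(δ − 1.645) = Φ(0.428) = 0.6658.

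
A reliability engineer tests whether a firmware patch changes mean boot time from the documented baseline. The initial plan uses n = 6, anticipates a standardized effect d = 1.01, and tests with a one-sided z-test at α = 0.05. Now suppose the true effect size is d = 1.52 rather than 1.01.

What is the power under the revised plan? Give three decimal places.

Power ≈ 0.981

With d = 1.52: δ = d·√n = 1.52 × √6 = 3.7232. Critical value z_{0.05} = 1.645.
Revised power = Φ(δ − 1.645) = Φ(2.078) = 0.9812.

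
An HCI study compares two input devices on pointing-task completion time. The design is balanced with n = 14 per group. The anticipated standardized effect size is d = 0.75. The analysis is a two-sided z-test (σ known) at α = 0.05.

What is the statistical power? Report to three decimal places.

Power ≈ 0.510

Noncentrality parameter: δ = d·√(n/2) = 0.75 × √(14/2) = 1.9843
Two-sided α = 0.05 → critical value z_{0.025} = 1.960.
Power = Φ(δ − 1.960) + Φ(−δ − 1.960) = Φ(0.024) + Φ(-3.944) = 0.5097 + 0.0000 = 0.5098.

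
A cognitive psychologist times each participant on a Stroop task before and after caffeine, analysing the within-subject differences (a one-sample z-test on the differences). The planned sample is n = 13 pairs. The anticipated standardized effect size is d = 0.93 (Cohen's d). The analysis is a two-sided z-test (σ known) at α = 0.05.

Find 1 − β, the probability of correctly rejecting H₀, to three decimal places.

Power ≈ 0.918

Noncentrality parameter: δ = d·√n = 0.93 × √13 = 3.3532
Critical value for a two-sided test at α = 0.05: z_{α/2} = 1.960.
Power = Φ(δ − 1.960) + Φ(−δ − 1.960) = Φ(1.393) + Φ(-5.313) = 0.9182 + 0.0000 = 0.9182.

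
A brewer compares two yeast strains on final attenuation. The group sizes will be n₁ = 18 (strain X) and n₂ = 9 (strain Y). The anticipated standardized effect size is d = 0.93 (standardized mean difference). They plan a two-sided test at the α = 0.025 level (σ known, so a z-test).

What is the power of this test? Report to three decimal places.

Power ≈ 0.515

Noncentrality parameter: λ = d / √(1/n₁ + 1/n₂) = 0.93 / √(1/18 + 1/9) = 2.2780
Critical value for a two-sided test at α = 0.025: z_{α/2} = 2.241.
Power = Φ(λ − 2.241) + Φ(−λ − 2.241) = Φ(0.037) + Φ(-4.519) = 0.5146 + 0.0000 = 0.5146.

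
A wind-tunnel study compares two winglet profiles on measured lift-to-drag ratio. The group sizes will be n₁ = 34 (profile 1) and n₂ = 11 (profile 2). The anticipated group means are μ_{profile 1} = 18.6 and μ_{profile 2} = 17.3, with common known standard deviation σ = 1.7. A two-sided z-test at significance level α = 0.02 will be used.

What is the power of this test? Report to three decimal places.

Power ≈ 0.452

Standardized effect: d = |μ_{profile 1} − μ_{profile 2}| / σ = |18.6 − 17.3| / 1.7 = 0.7647
Noncentrality parameter: δ = d / √(1/n₁ + 1/n₂) = 0.7647 / √(1/34 + 1/11) = 2.2046
Two-sided α = 0.02 → critical value z_{0.01} = 2.326.
Power = Φ(δ − 2.326) + Φ(−δ − 2.326) = Φ(-0.122) + Φ(-4.531) = 0.4515 + 0.0000 = 0.4515.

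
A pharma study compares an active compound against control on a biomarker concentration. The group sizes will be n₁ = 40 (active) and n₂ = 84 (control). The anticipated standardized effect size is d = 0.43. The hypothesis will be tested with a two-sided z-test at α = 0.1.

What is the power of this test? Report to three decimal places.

Power ≈ 0.724

Noncentrality parameter: δ = d / √(1/n₁ + 1/n₂) = 0.43 / √(1/40 + 1/84) = 2.2383
Critical value for a two-sided test at α = 0.1: z_{α/2} = 1.645.
Power = Φ(δ − 1.645) + Φ(−δ − 1.645) = Φ(0.593) + Φ(-3.883) = 0.7236 + 0.0001 = 0.7236.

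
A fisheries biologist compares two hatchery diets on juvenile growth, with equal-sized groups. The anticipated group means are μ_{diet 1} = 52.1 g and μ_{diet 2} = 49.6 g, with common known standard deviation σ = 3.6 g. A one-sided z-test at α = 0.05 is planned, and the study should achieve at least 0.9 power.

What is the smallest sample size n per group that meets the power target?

n = 36 per group

Standardized effect: d = |μ_{diet 1} − μ_{diet 2}| / σ = |52.1 − 49.6| / 3.6 = 0.6944
For power 0.9 need Φ(δ − z_{0.05}) = 0.9, so δ = z_{0.05} + z_{0.10} = 1.645 + 1.282 = 2.926.
δ = d·√(n/2) ⇒ n = 2(δ/d)² = 2 × (2.926 / 0.6944)² = 35.52.
Round up to the next whole unit.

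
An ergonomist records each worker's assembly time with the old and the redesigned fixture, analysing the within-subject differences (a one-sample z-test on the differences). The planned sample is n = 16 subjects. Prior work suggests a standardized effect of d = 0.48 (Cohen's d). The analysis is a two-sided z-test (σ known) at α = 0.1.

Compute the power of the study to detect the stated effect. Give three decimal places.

Noncentrality parameter: δ = d·√n = 0.48 × √16 = 1.9200
Critical value for a two-sided test at α = 0.1: z_{α/2} = 1.645.
Power = Φ(δ − 1.645) + Φ(−δ − 1.645) = Φ(0.275) + Φ(-3.565) = 0.6084 + 0.0002 = 0.6086.

Power ≈ 0.609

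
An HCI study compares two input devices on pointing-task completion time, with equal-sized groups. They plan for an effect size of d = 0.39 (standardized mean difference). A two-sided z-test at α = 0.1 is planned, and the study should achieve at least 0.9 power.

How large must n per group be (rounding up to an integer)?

n = 113 per group

For power 0.9 need Φ(δ − z_{0.05}) = 0.9, so δ = z_{0.05} + z_{0.10} = 1.645 + 1.282 = 2.926.
(For δ > 0 the lower-tail rejection region contributes negligibly to power, so the one-term inversion is standard.)
δ = d·√(n/2) ⇒ n = 2(δ/d)² = 2 × (2.926 / 0.39)² = 112.61.
Rounding up, n = 113 per group.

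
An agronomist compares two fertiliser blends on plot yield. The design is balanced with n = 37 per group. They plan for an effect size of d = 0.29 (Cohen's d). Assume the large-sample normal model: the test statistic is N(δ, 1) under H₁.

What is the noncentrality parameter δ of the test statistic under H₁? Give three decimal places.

δ ≈ 1.247

The noncentrality parameter scales effect size by the design's sample-size factor: δ = d·√(n/2) = 0.29 × √(37/2) = 1.2473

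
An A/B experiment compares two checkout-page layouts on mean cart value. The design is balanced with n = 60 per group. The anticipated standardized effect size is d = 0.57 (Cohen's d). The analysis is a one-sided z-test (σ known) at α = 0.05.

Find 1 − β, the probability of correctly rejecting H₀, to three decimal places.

Power ≈ 0.930

Noncentrality parameter: δ = d·√(n/2) = 0.57 × √(60/2) = 3.1220
One-sided α = 0.05 → critical value z_{0.05} = 1.645.
Power = Φ(δ − 1.645) = Φ(1.477) = 0.9302.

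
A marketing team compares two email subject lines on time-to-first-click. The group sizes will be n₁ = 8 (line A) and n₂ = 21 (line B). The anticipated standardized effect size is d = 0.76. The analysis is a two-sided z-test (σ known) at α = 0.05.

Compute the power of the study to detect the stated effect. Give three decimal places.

Power ≈ 0.448

Noncentrality parameter: δ = d / √(1/n₁ + 1/n₂) = 0.76 / √(1/8 + 1/21) = 1.8292
Two-sided α = 0.05 → critical value z_{0.025} = 1.960.
Power = Φ(δ − 1.960) + Φ(−δ − 1.960) = Φ(-0.131) + Φ(-3.789) = 0.4480 + 0.0001 = 0.4481.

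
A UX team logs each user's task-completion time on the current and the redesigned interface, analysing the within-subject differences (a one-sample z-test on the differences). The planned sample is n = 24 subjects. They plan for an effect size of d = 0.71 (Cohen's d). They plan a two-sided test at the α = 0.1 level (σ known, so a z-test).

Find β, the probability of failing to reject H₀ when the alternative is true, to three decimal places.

Noncentrality parameter: δ = d·√n = 0.71 × √24 = 3.4783
Critical value for a two-sided test at α = 0.1: z_{α/2} = 1.645.
Power = Φ(δ − 1.645) + Φ(−δ − 1.645) = Φ(1.833) + Φ(-5.123) = 0.9666 + 0.0000 = 0.9666.
Type II error: β = 1 − power = 1 − 0.9666 = 0.0334.

β ≈ 0.033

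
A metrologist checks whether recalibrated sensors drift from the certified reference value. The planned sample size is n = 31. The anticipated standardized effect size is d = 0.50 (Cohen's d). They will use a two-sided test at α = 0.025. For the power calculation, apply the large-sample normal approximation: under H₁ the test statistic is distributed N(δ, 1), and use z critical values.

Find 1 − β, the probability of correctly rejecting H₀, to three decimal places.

Noncentrality parameter: λ = d·√n = 0.50 × √31 = 2.7839
Two-sided α = 0.025 → critical value z_{0.0125} = 2.241.
Power = Φ(λ − 2.241) + Φ(−λ − 2.241) = Φ(0.542) + Φ(-5.025) = 0.7063 + 0.0000 = 0.7063.

Power ≈ 0.706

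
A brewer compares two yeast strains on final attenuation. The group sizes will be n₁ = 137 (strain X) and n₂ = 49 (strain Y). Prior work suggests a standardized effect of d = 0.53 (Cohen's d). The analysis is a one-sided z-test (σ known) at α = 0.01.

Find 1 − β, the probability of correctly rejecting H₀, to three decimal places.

Power ≈ 0.804

Noncentrality parameter: δ = d / √(1/n₁ + 1/n₂) = 0.53 / √(1/137 + 1/49) = 3.1840
Critical value for a one-sided test at α = 0.01: z_α = 2.326.
Power = P(Z > 2.326 − δ) = Φ(0.858) = 0.8045.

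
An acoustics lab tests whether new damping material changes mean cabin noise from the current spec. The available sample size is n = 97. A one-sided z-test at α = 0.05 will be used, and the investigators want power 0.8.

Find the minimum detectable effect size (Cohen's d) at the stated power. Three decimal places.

Required noncentrality: δ = z_{0.05} + z_{0.20} = 1.645 + 0.842 = 2.486.
δ = d·√n ⇒ d = δ/√n = 2.486/√97 = 0.2525.

d ≈ 0.252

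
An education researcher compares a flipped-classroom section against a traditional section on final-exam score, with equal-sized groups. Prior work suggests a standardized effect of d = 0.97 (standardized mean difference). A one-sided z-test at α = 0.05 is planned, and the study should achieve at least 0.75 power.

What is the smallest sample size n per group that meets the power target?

n = 12 per group

Set Φ(δ − 1.645) = 0.75; then δ − 1.645 = Φ⁻¹(0.75) = 0.674, giving δ = 2.319.
δ = d·√(n/2) ⇒ n = 2(δ/d)² = 2 × (2.319 / 0.97)² = 11.43.
Round up to the next whole unit.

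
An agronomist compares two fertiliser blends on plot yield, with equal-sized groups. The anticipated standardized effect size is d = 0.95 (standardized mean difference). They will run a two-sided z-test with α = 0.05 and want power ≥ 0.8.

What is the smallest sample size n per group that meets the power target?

n = 18 per group

For power 0.8 need Φ(δ − z_{0.025}) = 0.8, so δ = z_{0.025} + z_{0.20} = 1.960 + 0.842 = 2.802.
(For δ > 0 the lower-tail rejection region contributes negligibly to power, so the one-term inversion is standard.)
δ = d·√(n/2) ⇒ n = 2(δ/d)² = 2 × (2.802 / 0.95)² = 17.39.
Rounding up, n = 18 per group.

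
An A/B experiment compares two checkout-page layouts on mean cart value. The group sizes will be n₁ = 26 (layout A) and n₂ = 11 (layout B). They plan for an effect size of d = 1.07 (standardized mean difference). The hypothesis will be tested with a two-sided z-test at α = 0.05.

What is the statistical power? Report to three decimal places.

Noncentrality parameter: δ = d / √(1/n₁ + 1/n₂) = 1.07 / √(1/26 + 1/11) = 2.9749
Two-sided α = 0.05 → critical value z_{0.025} = 1.960.
Power = Φ(δ − 1.960) + Φ(−δ − 1.960) = Φ(1.015) + Φ(-4.935) = 0.8449 + 0.0000 = 0.8449.

Power ≈ 0.845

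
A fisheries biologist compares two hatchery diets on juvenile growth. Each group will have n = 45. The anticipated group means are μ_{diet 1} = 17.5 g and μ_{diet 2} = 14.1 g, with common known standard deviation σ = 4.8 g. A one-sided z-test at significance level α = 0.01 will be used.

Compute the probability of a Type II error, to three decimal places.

Standardized effect: d = |μ_{diet 1} − μ_{diet 2}| / σ = |17.5 − 14.1| / 4.8 = 0.7083
Noncentrality parameter: δ = d·√(n/2) = 0.7083 × √(45/2) = 3.3599
Critical value for a one-sided test at α = 0.01: z_α = 2.326.
Power = P(Z > 2.326 − δ) = Φ(1.034) = 0.8493.
Type II error: β = 1 − power = 1 − 0.8493 = 0.1507.

β ≈ 0.151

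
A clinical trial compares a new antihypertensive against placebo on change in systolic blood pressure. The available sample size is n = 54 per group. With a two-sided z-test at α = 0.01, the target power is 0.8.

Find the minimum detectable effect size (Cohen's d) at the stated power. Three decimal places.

Required noncentrality: δ = z_{0.005} + z_{0.20} = 2.576 + 0.842 = 3.417.
(Lower-tail contribution to power is negligible for δ > 0.)
δ = d·√(n/2) ⇒ d = δ/√(n/2) = 3.417/√(54/2) = 0.6577.

d ≈ 0.658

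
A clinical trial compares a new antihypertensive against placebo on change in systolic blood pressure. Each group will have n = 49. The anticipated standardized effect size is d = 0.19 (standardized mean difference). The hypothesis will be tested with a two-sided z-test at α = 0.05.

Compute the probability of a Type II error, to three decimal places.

β ≈ 0.844

Noncentrality parameter: δ = d·√(n/2) = 0.19 × √(49/2) = 0.9405
Two-sided α = 0.05 → critical value z_{0.025} = 1.960.
Power = Φ(δ − 1.960) + Φ(−δ − 1.960) = Φ(-1.020) + Φ(-2.900) = 0.1540 + 0.0019 = 0.1558.
Type II error: β = 1 − power = 1 − 0.1558 = 0.8442.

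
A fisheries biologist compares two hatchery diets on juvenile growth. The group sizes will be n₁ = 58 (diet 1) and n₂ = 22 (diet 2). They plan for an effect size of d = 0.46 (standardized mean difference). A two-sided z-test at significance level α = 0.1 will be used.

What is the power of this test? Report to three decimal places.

Power ≈ 0.576

Noncentrality parameter: δ = d / √(1/n₁ + 1/n₂) = 0.46 / √(1/58 + 1/22) = 1.8371
Critical value for a two-sided test at α = 0.1: z_{α/2} = 1.645.
Power = Φ(δ − 1.645) + Φ(−δ − 1.645) = Φ(0.192) + Φ(-3.482) = 0.5762 + 0.0002 = 0.5765.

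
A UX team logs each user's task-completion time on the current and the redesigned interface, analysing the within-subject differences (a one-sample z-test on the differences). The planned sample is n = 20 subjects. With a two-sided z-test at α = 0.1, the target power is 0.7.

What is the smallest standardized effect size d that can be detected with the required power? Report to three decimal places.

Need Φ(δ − 1.645) = 0.7, so δ = 1.645 + 0.524 = 2.169.
(Lower-tail contribution to power is negligible for δ > 0.)
δ = d·√n ⇒ d = δ/√n = 2.169/√20 = 0.4851.

d ≈ 0.485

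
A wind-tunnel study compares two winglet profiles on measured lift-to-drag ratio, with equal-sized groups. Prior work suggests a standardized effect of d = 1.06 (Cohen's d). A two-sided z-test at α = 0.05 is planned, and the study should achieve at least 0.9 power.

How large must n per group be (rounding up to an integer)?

For power 0.9 need Φ(δ − z_{0.025}) = 0.9, so δ = z_{0.025} + z_{0.10} = 1.960 + 1.282 = 3.242.
(For δ > 0 the lower-tail rejection region contributes negligibly to power, so the one-term inversion is standard.)
δ = d·√(n/2) ⇒ n = 2(δ/d)² = 2 × (3.242 / 1.06)² = 18.70.
Round up to the next whole unit.

n = 19 per group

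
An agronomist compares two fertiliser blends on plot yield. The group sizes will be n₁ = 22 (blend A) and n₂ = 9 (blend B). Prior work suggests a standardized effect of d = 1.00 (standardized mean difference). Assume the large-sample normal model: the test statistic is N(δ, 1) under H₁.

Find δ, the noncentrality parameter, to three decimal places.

δ = d / √(1/n₁ + 1/n₂) = 1.00 / √(1/22 + 1/9) = 2.5273

δ ≈ 2.527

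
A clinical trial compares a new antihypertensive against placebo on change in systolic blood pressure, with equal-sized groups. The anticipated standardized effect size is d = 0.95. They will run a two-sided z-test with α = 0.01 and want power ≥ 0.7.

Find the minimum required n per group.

For power 0.7 need Φ(δ − z_{0.005}) = 0.7, so δ = z_{0.005} + z_{0.30} = 2.576 + 0.524 = 3.100.
(For δ > 0 the lower-tail rejection region contributes negligibly to power, so the one-term inversion is standard.)
δ = d·√(n/2) ⇒ n = 2(δ/d)² = 2 × (3.100 / 0.95)² = 21.30.
Rounding up, n = 22 per group.

n = 22 per group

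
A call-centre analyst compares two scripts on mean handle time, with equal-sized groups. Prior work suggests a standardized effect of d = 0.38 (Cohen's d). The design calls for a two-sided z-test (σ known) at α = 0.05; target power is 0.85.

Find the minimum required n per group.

For power 0.85 need Φ(δ − z_{0.025}) = 0.85, so δ = z_{0.025} + z_{0.15} = 1.960 + 1.036 = 2.996.
(The Φ(−δ − z_{α/2}) term is vanishingly small for δ > 0 and is dropped in the standard sample-size formula.)
δ = d·√(n/2) ⇒ n = 2(δ/d)² = 2 × (2.996 / 0.38)² = 124.35.
Round up to the next whole unit.

n = 125 per group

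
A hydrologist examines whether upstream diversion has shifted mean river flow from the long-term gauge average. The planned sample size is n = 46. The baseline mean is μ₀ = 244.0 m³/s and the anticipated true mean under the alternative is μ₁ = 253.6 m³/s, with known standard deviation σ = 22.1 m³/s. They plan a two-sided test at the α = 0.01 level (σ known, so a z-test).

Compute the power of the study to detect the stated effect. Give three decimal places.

Power ≈ 0.644

Standardized effect: d = |μ₁ − μ₀| / σ = |253.6 − 244.0| / 22.1 = 0.4344
Noncentrality parameter: λ = d·√n = 0.4344 × √46 = 2.9462
Two-sided α = 0.01 → critical value z_{0.005} = 2.576.
Power = Φ(λ − 2.576) + Φ(−λ − 2.576) = Φ(0.370) + Φ(-5.522) = 0.6444 + 0.0000 = 0.6444.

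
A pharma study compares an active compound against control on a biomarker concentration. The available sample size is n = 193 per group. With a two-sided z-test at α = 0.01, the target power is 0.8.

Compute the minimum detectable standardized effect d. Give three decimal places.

d ≈ 0.348

Required noncentrality: δ = z_{0.005} + z_{0.20} = 2.576 + 0.842 = 3.417.
(Lower-tail contribution to power is negligible for δ > 0.)
δ = d·√(n/2) ⇒ d = δ/√(n/2) = 3.417/√(193/2) = 0.3479.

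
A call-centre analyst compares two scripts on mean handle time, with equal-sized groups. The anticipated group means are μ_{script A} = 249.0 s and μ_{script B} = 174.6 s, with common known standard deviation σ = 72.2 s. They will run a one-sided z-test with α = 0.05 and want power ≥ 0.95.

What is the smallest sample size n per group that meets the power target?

Standardized effect: d = |μ_{script A} − μ_{script B}| / σ = |249.0 − 174.6| / 72.2 = 1.0305
Set Φ(δ − 1.645) = 0.95; then δ − 1.645 = Φ⁻¹(0.95) = 1.645, giving δ = 3.290.
δ = d·√(n/2) ⇒ n = 2(δ/d)² = 2 × (3.290 / 1.0305)² = 20.38.
Round up to the next whole unit.

n = 21 per group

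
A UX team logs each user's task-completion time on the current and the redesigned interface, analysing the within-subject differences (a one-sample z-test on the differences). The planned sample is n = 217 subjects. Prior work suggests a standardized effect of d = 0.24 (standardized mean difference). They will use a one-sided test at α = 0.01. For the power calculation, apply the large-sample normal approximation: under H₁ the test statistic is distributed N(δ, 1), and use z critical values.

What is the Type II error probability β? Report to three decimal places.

Noncentrality parameter: δ = d·√n = 0.24 × √217 = 3.5354
Critical value for a one-sided test at α = 0.01: z_α = 2.326.
Power = Φ(δ − 2.326) = Φ(1.209) = 0.8867.
Type II error: β = 1 − power = 1 − 0.8867 = 0.1133.

β ≈ 0.113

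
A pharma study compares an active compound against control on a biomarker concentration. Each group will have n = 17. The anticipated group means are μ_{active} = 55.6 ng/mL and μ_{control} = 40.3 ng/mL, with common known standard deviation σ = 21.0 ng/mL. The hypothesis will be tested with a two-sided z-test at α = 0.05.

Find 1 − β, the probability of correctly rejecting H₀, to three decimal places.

Standardized effect: d = |μ_{active} − μ_{control}| / σ = |55.6 − 40.3| / 21.0 = 0.7286
Noncentrality parameter: δ = d·√(n/2) = 0.7286 × √(17/2) = 2.1241
Critical value for a two-sided test at α = 0.05: z_{α/2} = 1.960.
Power = Φ(δ − 1.960) + Φ(−δ − 1.960) = Φ(0.164) + Φ(-4.084) = 0.5652 + 0.0000 = 0.5652.

Power ≈ 0.565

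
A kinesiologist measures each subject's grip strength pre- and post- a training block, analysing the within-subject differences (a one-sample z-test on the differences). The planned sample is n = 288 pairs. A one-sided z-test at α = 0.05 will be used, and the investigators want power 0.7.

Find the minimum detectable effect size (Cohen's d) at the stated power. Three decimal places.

d ≈ 0.128

Need Φ(δ − 1.645) = 0.7, so δ = 1.645 + 0.524 = 2.169.
δ = d·√n ⇒ d = δ/√n = 2.169/√288 = 0.1278.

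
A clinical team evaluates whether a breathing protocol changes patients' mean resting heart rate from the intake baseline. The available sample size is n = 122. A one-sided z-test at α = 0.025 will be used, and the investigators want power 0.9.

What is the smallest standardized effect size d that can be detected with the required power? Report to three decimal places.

d ≈ 0.293

Required noncentrality: δ = z_{0.025} + z_{0.10} = 1.960 + 1.282 = 3.242.
δ = d·√n ⇒ d = δ/√n = 3.242/√122 = 0.2935.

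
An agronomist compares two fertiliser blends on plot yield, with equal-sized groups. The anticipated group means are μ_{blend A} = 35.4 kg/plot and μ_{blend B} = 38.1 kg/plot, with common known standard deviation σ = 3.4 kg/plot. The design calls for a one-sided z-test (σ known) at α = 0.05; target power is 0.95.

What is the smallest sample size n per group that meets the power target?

n = 35 per group

Standardized effect: d = |μ_{blend A} − μ_{blend B}| / σ = |35.4 − 38.1| / 3.4 = 0.7941
For power 0.95 need Φ(δ − z_{0.05}) = 0.95, so δ = z_{0.05} + z_{0.05} = 1.645 + 1.645 = 3.290.
δ = d·√(n/2) ⇒ n = 2(δ/d)² = 2 × (3.290 / 0.7941)² = 34.32.
Rounding up, n = 35 per group.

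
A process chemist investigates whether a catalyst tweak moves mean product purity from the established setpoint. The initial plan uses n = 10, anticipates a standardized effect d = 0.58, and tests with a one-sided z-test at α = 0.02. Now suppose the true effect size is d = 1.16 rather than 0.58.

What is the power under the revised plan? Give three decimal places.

With d = 1.16: δ = d·√n = 1.16 × √10 = 3.6682. Critical value z_{0.02} = 2.054.
Revised power = Φ(δ − 2.054) = Φ(1.614) = 0.9468.

Power ≈ 0.947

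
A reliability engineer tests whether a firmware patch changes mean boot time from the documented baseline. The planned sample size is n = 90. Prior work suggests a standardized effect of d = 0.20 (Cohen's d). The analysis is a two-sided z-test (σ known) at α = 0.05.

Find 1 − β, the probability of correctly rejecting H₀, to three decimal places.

Power ≈ 0.475

Noncentrality parameter: δ = d·√n = 0.20 × √90 = 1.8974
Two-sided α = 0.05 → critical value z_{0.025} = 1.960.
Power = Φ(δ − 1.960) + Φ(−δ − 1.960) = Φ(-0.063) + Φ(-3.857) = 0.4750 + 0.0001 = 0.4751.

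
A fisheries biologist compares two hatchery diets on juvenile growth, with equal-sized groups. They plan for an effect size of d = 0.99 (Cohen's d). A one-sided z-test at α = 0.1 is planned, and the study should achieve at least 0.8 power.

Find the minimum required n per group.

Set Φ(δ − 1.282) = 0.8; then δ − 1.282 = Φ⁻¹(0.8) = 0.842, giving δ = 2.123.
δ = d·√(n/2) ⇒ n = 2(δ/d)² = 2 × (2.123 / 0.99)² = 9.20.
Round up to the next whole unit.

n = 10 per group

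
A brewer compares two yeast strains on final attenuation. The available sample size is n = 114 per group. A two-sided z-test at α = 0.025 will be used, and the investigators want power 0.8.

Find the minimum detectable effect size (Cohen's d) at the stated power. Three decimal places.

d ≈ 0.408

Required noncentrality: δ = z_{0.0125} + z_{0.20} = 2.241 + 0.842 = 3.083.
(The second rejection-region term Φ(−δ − z_{α/2}) is negligible and dropped.)
δ = d·√(n/2) ⇒ d = δ/√(n/2) = 3.083/√(114/2) = 0.4084.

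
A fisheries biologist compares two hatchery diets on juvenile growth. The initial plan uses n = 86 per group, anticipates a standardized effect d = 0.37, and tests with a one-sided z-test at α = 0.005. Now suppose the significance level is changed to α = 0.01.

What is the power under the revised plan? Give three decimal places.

δ = d·√(n/2) = 0.37 × √(86/2) = 2.4263 (unchanged). New critical value: z_{0.01} = 2.326.
Revised power = Φ(δ − 2.326) = Φ(0.100) = 0.5398.

Power ≈ 0.540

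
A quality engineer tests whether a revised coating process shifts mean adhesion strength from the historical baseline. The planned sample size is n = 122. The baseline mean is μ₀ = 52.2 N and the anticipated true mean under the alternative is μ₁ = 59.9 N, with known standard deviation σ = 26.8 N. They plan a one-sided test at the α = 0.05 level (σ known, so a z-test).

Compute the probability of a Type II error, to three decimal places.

Standardized effect: d = |μ₁ − μ₀| / σ = |59.9 − 52.2| / 26.8 = 0.2873
Noncentrality parameter: λ = d·√n = 0.2873 × √122 = 3.1735
One-sided α = 0.05 → critical value z_{0.05} = 1.645.
Power = P(Z > 1.645 − λ) = Φ(1.529) = 0.9368.
Type II error: β = 1 − power = 1 − 0.9368 = 0.0632.

β ≈ 0.063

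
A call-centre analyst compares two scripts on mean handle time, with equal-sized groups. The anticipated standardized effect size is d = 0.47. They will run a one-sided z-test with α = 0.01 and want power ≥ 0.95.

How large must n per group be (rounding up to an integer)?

For power 0.95 need Φ(δ − z_{0.01}) = 0.95, so δ = z_{0.01} + z_{0.05} = 2.326 + 1.645 = 3.971.
δ = d·√(n/2) ⇒ n = 2(δ/d)² = 2 × (3.971 / 0.47)² = 142.78.
Round up to the next whole unit.

n = 143 per group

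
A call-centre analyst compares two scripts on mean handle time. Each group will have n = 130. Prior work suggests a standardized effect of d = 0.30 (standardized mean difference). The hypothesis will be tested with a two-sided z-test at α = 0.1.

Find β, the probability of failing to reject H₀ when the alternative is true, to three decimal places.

Noncentrality parameter: δ = d·√(n/2) = 0.30 × √(130/2) = 2.4187
Critical value for a two-sided test at α = 0.1: z_{α/2} = 1.645.
Power = Φ(δ − 1.645) + Φ(−δ − 1.645) = Φ(0.774) + Φ(-4.064) = 0.7805 + 0.0000 = 0.7805.
Type II error: β = 1 − power = 1 − 0.7805 = 0.2195.

β ≈ 0.219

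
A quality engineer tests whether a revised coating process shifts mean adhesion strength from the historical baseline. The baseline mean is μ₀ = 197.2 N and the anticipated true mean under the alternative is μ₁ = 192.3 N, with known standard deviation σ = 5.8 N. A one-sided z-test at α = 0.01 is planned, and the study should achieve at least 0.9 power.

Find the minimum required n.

Standardized effect: d = |μ₁ − μ₀| / σ = |192.3 − 197.2| / 5.8 = 0.8448
Set Φ(δ − 2.326) = 0.9; then δ − 2.326 = Φ⁻¹(0.9) = 1.282, giving δ = 3.608.
δ = d·√n ⇒ n = (δ/d)² = (3.608 / 0.8448)² = 18.24.
Rounding up, n = 19.

n = 19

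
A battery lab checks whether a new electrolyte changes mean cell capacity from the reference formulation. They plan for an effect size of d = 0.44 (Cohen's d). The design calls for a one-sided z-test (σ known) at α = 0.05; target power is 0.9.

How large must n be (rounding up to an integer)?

n = 45

Set Φ(δ − 1.645) = 0.9; then δ − 1.645 = Φ⁻¹(0.9) = 1.282, giving δ = 2.926.
δ = d·√n ⇒ n = (δ/d)² = (2.926 / 0.44)² = 44.23.
Round up to the next whole unit.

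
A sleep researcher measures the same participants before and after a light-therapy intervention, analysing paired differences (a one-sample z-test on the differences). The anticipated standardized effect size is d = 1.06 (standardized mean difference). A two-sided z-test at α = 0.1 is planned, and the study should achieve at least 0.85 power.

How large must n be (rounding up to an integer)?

n = 7

For power 0.85 need Φ(δ − z_{0.05}) = 0.85, so δ = z_{0.05} + z_{0.15} = 1.645 + 1.036 = 2.681.
(Ignoring the negligible lower-tail rejection probability gives the usual closed-form inversion.)
δ = d·√n ⇒ n = (δ/d)² = (2.681 / 1.06)² = 6.40.
Round up to the next whole unit.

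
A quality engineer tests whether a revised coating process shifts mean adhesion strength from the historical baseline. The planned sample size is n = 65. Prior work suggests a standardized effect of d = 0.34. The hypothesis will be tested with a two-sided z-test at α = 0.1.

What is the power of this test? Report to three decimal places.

Noncentrality parameter: δ = d·√n = 0.34 × √65 = 2.7412
Two-sided α = 0.1 → critical value z_{0.05} = 1.645.
Power = Φ(δ − 1.645) + Φ(−δ − 1.645) = Φ(1.096) + Φ(-4.386) = 0.8635 + 0.0000 = 0.8635.

Power ≈ 0.864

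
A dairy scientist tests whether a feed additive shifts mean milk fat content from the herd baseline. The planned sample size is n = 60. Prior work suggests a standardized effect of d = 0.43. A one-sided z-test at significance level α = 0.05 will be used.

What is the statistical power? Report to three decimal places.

Noncentrality parameter: δ = d·√n = 0.43 × √60 = 3.3308
One-sided α = 0.05 → critical value z_{0.05} = 1.645.
Power = P(Z > 1.645 − δ) = Φ(1.686) = 0.9541.

Power ≈ 0.954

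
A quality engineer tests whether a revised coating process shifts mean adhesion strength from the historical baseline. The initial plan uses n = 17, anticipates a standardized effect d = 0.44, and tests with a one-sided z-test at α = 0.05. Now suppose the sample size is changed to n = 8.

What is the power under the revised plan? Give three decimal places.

Power ≈ 0.344

With n = 8: δ = d·√n = 0.44 × √8 = 1.2445. Critical value z_{0.05} = 1.645.
Revised power = Φ(δ − 1.645) = Φ(-0.400) = 0.3445.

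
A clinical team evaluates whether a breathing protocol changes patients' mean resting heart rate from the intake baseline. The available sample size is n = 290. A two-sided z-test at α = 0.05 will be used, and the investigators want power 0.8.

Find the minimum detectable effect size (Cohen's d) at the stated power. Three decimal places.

d ≈ 0.165

Need Φ(δ − 1.960) = 0.8, so δ = 1.960 + 0.842 = 2.802.
(Lower-tail contribution to power is negligible for δ > 0.)
δ = d·√n ⇒ d = δ/√n = 2.802/√290 = 0.1645.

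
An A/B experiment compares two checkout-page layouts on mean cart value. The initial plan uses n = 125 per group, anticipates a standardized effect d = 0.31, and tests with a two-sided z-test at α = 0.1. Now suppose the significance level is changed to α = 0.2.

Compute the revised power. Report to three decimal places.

Power ≈ 0.879

δ = d·√(n/2) = 0.31 × √(125/2) = 2.4508 (unchanged). New critical value: z_{0.1} = 1.282.
Revised power = Φ(δ − 1.282) + Φ(−δ − 1.282) = Φ(1.169) + Φ(-3.732) = 0.8788 + 0.0001 = 0.8789.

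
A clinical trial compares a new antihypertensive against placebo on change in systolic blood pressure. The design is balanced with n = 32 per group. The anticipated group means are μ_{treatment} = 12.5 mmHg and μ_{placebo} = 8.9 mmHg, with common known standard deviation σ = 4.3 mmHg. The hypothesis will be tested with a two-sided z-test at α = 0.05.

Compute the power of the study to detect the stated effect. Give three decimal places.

Standardized effect: d = |μ_{treatment} − μ_{placebo}| / σ = |12.5 − 8.9| / 4.3 = 0.8372
Noncentrality parameter: δ = d·√(n/2) = 0.8372 × √(32/2) = 3.3488
Critical value for a two-sided test at α = 0.05: z_{α/2} = 1.960.
Power = Φ(δ − 1.960) + Φ(−δ − 1.960) = Φ(1.389) + Φ(-5.309) = 0.9176 + 0.0000 = 0.9176.

Power ≈ 0.918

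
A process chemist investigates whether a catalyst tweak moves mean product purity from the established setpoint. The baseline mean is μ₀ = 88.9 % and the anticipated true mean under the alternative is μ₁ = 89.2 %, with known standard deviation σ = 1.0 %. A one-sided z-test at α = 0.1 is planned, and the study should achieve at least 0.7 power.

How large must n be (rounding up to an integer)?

Standardized effect: d = |μ₁ − μ₀| / σ = |89.2 − 88.9| / 1.0 = 0.3000
For power 0.7 need Φ(δ − z_{0.1}) = 0.7, so δ = z_{0.1} + z_{0.30} = 1.282 + 0.524 = 1.806.
δ = d·√n ⇒ n = (δ/d)² = (1.806 / 0.3000)² = 36.24.
Rounding up, n = 37.

n = 37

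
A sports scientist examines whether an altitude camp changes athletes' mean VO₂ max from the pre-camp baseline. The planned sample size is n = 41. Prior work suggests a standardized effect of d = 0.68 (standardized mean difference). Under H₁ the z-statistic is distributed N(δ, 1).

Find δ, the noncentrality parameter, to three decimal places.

δ ≈ 4.354

The noncentrality parameter scales effect size by the design's sample-size factor: δ = d·√n = 0.68 × √41 = 4.3541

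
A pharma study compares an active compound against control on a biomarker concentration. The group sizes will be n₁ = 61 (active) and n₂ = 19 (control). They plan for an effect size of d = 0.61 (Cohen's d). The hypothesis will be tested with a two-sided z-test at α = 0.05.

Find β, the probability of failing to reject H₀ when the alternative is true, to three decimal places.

Noncentrality parameter: δ = d / √(1/n₁ + 1/n₂) = 0.61 / √(1/61 + 1/19) = 2.3218
Critical value for a two-sided test at α = 0.05: z_{α/2} = 1.960.
Power = Φ(δ − 1.960) + Φ(−δ − 1.960) = Φ(0.362) + Φ(-4.282) = 0.6413 + 0.0000 = 0.6413.
Type II error: β = 1 − power = 1 − 0.6413 = 0.3587.

β ≈ 0.359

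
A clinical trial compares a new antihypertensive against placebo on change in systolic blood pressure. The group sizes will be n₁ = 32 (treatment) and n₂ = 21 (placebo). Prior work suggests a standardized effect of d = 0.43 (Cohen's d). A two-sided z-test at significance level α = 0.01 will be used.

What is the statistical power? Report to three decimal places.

Power ≈ 0.148

Noncentrality parameter: δ = d / √(1/n₁ + 1/n₂) = 0.43 / √(1/32 + 1/21) = 1.5311
Critical value for a two-sided test at α = 0.01: z_{α/2} = 2.576.
Power = Φ(δ − 2.576) + Φ(−δ − 2.576) = Φ(-1.045) + Φ(-4.107) = 0.1481 + 0.0000 = 0.1481.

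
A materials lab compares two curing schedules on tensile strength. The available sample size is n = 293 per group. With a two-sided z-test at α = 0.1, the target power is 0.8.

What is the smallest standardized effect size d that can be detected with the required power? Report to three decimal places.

Need Φ(δ − 1.645) = 0.8, so δ = 1.645 + 0.842 = 2.486.
(The second rejection-region term Φ(−δ − z_{α/2}) is negligible and dropped.)
δ = d·√(n/2) ⇒ d = δ/√(n/2) = 2.486/√(293/2) = 0.2054.

d ≈ 0.205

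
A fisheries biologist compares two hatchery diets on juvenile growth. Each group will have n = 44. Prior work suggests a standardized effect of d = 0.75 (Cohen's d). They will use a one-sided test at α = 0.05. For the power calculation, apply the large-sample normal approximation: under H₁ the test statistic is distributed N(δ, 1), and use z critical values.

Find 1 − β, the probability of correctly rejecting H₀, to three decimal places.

Power ≈ 0.969

Noncentrality parameter: δ = d·√(n/2) = 0.75 × √(44/2) = 3.5178
One-sided α = 0.05 → critical value z_{0.05} = 1.645.
Power = P(Z > 1.645 − δ) = Φ(1.873) = 0.9695.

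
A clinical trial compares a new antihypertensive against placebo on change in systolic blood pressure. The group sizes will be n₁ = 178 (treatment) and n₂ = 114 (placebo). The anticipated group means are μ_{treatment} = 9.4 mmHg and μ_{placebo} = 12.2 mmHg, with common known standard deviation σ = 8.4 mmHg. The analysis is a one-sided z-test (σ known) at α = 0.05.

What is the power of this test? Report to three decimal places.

Power ≈ 0.872

Standardized effect: d = |μ_{treatment} − μ_{placebo}| / σ = |9.4 − 12.2| / 8.4 = 0.3333
Noncentrality parameter: δ = d / √(1/n₁ + 1/n₂) = 0.3333 / √(1/178 + 1/114) = 2.7788
One-sided α = 0.05 → critical value z_{0.05} = 1.645.
Power = Φ(δ − 1.645) = Φ(1.134) = 0.8716.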